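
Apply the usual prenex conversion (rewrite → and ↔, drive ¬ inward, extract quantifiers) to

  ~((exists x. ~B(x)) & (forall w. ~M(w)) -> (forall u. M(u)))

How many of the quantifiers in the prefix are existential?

First replace A → B with ¬A ∨ B.
  ~(~((exists x. ~B(x)) & (forall w. ~M(w))) | (forall u. M(u)))
Push ¬ through the quantifiers and connectives to reach negation normal form:
  (exists x. ~B(x)) & (forall w. ~M(w)) & (exists u. ~M(u))
Extract every quantifier outward, since the variables are now distinct and don't occur free across branches:
  exists x. forall w. exists u. (~B(x) & ~M(w) & ~M(u))
The prefix is exists x forall w exists u: 1 universal, 2 existential.

2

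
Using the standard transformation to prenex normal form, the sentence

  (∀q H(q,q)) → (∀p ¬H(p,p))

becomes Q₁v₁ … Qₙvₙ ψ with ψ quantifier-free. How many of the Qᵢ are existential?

1

First replace A → B with ¬A ∨ B.
  ¬(∀q H(q,q)) ∨ (∀p ¬H(p,p))
Move each ¬ inward, flipping quantifiers it crosses:
  (∃q ¬H(q,q)) ∨ (∀p ¬H(p,p))
All bound variables are already distinct, so no renaming is needed.
Extract every quantifier outward, since the variables are now distinct and don't occur free across branches:
  ∃q ∀p (¬H(q,q) ∨ ¬H(p,p))
The prefix is ∃q ∀p: 1 universal, 1 existential.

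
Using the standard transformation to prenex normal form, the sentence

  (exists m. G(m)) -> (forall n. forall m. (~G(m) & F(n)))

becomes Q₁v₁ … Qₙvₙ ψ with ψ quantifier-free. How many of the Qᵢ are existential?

Rewrite implications/biconditionals: A → B as ¬A ∨ B.
  ~(exists m. G(m)) | (forall n. forall m. (~G(m) & F(n)))
Drive negations inward (¬∀x A ≡ ∃x ¬A, ¬∃x A ≡ ∀x ¬A, De Morgan for ∧/∨):
  (forall m. ~G(m)) | (forall n. forall m. (~G(m) & F(n)))
Rename bound variables to avoid capture: m↦y.
  (forall m. ~G(m)) | (forall n. forall y. (~G(y) & F(n)))
Extract every quantifier outward, since the variables are now distinct and don't occur free across branches:
  forall m. forall n. forall y. (~G(m) | ~G(y) & F(n))
The prefix is forall m forall n forall y: 3 universal, 0 existential.

0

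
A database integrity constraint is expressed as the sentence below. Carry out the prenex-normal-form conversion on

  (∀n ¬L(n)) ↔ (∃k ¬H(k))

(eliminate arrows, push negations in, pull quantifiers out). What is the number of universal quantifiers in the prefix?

2

First replace A → B with ¬A ∨ B; A ↔ B as (¬A ∨ B) ∧ (¬B ∨ A).
  (¬(∀n ¬L(n)) ∨ (∃k ¬H(k))) ∧ (¬(∃k ¬H(k)) ∨ (∀n ¬L(n)))
Drive negations inward (¬∀x A ≡ ∃x ¬A, ¬∃x A ≡ ∀x ¬A, De Morgan for ∧/∨):
  ((∃n L(n)) ∨ (∃k ¬H(k))) ∧ ((∀k H(k)) ∨ (∀n ¬L(n)))
Give each quantifier a distinct variable: k↦x1, n↦u.
  ((∃n L(n)) ∨ (∃k ¬H(k))) ∧ ((∀x1 H(x1)) ∨ (∀u ¬L(u)))
Extract every quantifier outward, since the variables are now distinct and don't occur free across branches:
  ∃n ∃k ∀x1 ∀u ((L(n) ∨ ¬H(k)) ∧ (H(x1) ∨ ¬L(u)))
The prefix is ∃n ∃k ∀x1 ∀u: 2 universal, 2 existential.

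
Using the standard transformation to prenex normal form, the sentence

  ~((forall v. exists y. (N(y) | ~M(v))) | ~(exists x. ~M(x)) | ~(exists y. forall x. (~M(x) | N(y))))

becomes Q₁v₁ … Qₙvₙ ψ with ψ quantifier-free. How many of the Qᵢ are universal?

2

Drive negations inward (¬∀x A ≡ ∃x ¬A, ¬∃x A ≡ ∀x ¬A, De Morgan for ∧/∨):
  (exists v. forall y. (~N(y) & M(v))) & (exists x. ~M(x)) & (exists y. forall x. (~M(x) | N(y)))
Give each quantifier a distinct variable: y↦s, x↦y1.
  (exists v. forall y. (~N(y) & M(v))) & (exists x. ~M(x)) & (exists s. forall y1. (~M(y1) | N(s)))
Finally move all quantifiers to the prefix:
  exists v. forall y. exists x. exists s. forall y1. (~N(y) & M(v) & ~M(x) & (~M(y1) | N(s)))
The prefix is exists v forall y exists x exists s forall y1: 2 universal, 3 existential.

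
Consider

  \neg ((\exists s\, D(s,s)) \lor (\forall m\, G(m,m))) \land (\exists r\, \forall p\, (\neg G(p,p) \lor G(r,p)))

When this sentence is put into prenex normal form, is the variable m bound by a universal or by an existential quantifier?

Drive negations inward (¬∀x A ≡ ∃x ¬A, ¬∃x A ≡ ∀x ¬A, De Morgan for ∧/∨):
  (\forall s\, \neg D(s,s)) \land (\exists m\, \neg G(m,m)) \land (\exists r\, \forall p\, (\neg G(p,p) \lor G(r,p)))
All bound variables are already distinct, so no renaming is needed.
Pull the quantifiers to the front (each side's bound variable is not free in the other side):
  \forall s\, \exists m\, \exists r\, \forall p\, (\neg D(s,s) \land \neg G(m,m) \land (\neg G(p,p) \lor G(r,p)))
The quantifier \forall m sits under an odd number of negations, so it flips to \exists m.

existential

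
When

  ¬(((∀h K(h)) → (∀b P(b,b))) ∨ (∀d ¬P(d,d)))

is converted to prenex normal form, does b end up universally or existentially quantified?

existential

Rewrite implications/biconditionals: A → B as ¬A ∨ B.
  ¬(¬(∀h K(h)) ∨ (∀b P(b,b)) ∨ (∀d ¬P(d,d)))
Move each ¬ inward, flipping quantifiers it crosses:
  (∀h K(h)) ∧ (∃b ¬P(b,b)) ∧ (∃d P(d,d))
Extract every quantifier outward, since the variables are now distinct and don't occur free across branches:
  ∀h ∃b ∃d (K(h) ∧ ¬P(b,b) ∧ P(d,d))
The quantifier ∀b sits under an odd number of negations (counting the antecedent side of each →), so it flips to ∃b.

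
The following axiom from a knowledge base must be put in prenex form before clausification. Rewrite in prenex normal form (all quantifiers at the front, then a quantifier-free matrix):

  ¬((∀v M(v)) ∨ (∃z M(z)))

∃v ∀z (¬M(v) ∧ ¬M(z))

Move each ¬ inward, flipping quantifiers it crosses:
  (∃v ¬M(v)) ∧ (∀z ¬M(z))
Pull the quantifiers to the front (each side's bound variable is not free in the other side):
  ∃v ∀z (¬M(v) ∧ ¬M(z))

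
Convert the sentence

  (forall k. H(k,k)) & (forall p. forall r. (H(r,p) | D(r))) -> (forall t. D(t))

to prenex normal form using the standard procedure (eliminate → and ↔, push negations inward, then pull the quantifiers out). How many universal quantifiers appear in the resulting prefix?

1

Rewrite implications/biconditionals: A → B as ¬A ∨ B.
  ~((forall k. H(k,k)) & (forall p. forall r. (H(r,p) | D(r)))) | (forall t. D(t))
Push ¬ through the quantifiers and connectives to reach negation normal form:
  (exists k. ~H(k,k)) | (exists p. exists r. (~H(r,p) & ~D(r))) | (forall t. D(t))
Finally move all quantifiers to the prefix:
  exists k. exists p. exists r. forall t. (~H(k,k) | ~H(r,p) & ~D(r) | D(t))
The prefix is exists k exists p exists r forall t: 1 universal, 3 existential.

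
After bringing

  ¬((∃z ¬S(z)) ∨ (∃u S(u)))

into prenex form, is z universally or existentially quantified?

Drive negations inward (¬∀x A ≡ ∃x ¬A, ¬∃x A ≡ ∀x ¬A, De Morgan for ∧/∨):
  (∀z S(z)) ∧ (∀u ¬S(u))
All bound variables are already distinct, so no renaming is needed.
Finally move all quantifiers to the prefix:
  ∀z ∀u (S(z) ∧ ¬S(u))
The quantifier ∃z sits under an odd number of negations, so it flips to ∀z.

universal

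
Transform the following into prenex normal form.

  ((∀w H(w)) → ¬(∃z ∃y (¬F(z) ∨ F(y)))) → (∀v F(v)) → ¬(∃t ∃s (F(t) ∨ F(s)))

∀w ∃z ∃y ∃v ∀t ∀s (H(w) ∧ (¬F(z) ∨ F(y)) ∨ ¬F(v) ∨ ¬F(t) ∧ ¬F(s))

First replace A → B with ¬A ∨ B.
  ¬(¬(∀w H(w)) ∨ ¬(∃z ∃y (¬F(z) ∨ F(y)))) ∨ ¬(∀v F(v)) ∨ ¬(∃t ∃s (F(t) ∨ F(s)))
Move each ¬ inward, flipping quantifiers it crosses:
  (∀w H(w)) ∧ (∃z ∃y (¬F(z) ∨ F(y))) ∨ (∃v ¬F(v)) ∨ (∀t ∀s (¬F(t) ∧ ¬F(s)))
All bound variables are already distinct, so no renaming is needed.
Finally move all quantifiers to the prefix:
  ∀w ∃z ∃y ∃v ∀t ∀s (H(w) ∧ (¬F(z) ∨ F(y)) ∨ ¬F(v) ∨ ¬F(t) ∧ ¬F(s))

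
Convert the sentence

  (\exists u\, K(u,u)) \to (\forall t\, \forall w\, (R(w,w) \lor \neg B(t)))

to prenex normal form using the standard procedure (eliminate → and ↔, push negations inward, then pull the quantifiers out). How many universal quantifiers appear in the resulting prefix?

3

First replace A → B with ¬A ∨ B.
  \neg (\exists u\, K(u,u)) \lor (\forall t\, \forall w\, (R(w,w) \lor \neg B(t)))
Push ¬ through the quantifiers and connectives to reach negation normal form:
  (\forall u\, \neg K(u,u)) \lor (\forall t\, \forall w\, (R(w,w) \lor \neg B(t)))
All bound variables are already distinct, so no renaming is needed.
Pull the quantifiers to the front (each side's bound variable is not free in the other side):
  \forall u\, \forall t\, \forall w\, (\neg K(u,u) \lor R(w,w) \lor \neg B(t))
The prefix is \forall u \forall t \forall w: 3 universal, 0 existential.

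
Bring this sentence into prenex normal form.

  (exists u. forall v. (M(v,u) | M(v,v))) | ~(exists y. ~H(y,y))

exists u. forall v. forall y. (M(v,u) | M(v,v) | H(y,y))

Move each ¬ inward, flipping quantifiers it crosses:
  (exists u. forall v. (M(v,u) | M(v,v))) | (forall y. H(y,y))
Finally move all quantifiers to the prefix:
  exists u. forall v. forall y. (M(v,u) | M(v,v) | H(y,y))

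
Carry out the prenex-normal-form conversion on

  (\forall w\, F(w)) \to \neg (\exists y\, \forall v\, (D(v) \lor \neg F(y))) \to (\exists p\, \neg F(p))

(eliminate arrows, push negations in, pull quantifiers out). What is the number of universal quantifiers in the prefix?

Rewrite implications/biconditionals: A → B as ¬A ∨ B.
  \neg (\forall w\, F(w)) \lor \neg \neg (\exists y\, \forall v\, (D(v) \lor \neg F(y))) \lor (\exists p\, \neg F(p))
Push ¬ through the quantifiers and connectives to reach negation normal form:
  (\exists w\, \neg F(w)) \lor (\exists y\, \forall v\, (D(v) \lor \neg F(y))) \lor (\exists p\, \neg F(p))
All bound variables are already distinct, so no renaming is needed.
Extract every quantifier outward, since the variables are now distinct and don't occur free across branches:
  \exists w\, \exists y\, \forall v\, \exists p\, (\neg F(w) \lor D(v) \lor \neg F(y) \lor \neg F(p))
The prefix is \exists w \exists y \forall v \exists p: 1 universal, 3 existential.

1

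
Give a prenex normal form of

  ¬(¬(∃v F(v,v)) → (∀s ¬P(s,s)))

First replace A → B with ¬A ∨ B.
  ¬(¬¬(∃v F(v,v)) ∨ (∀s ¬P(s,s)))
Push ¬ through the quantifiers and connectives to reach negation normal form:
  (∀v ¬F(v,v)) ∧ (∃s P(s,s))
All bound variables are already distinct, so no renaming is needed.
Finally move all quantifiers to the prefix:
  ∀v ∃s (¬F(v,v) ∧ P(s,s))

∀v ∃s (¬F(v,v) ∧ P(s,s))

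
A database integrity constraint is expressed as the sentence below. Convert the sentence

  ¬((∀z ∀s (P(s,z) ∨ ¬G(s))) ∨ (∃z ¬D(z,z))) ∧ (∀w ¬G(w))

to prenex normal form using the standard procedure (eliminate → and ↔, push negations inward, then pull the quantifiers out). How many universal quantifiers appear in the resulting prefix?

Drive negations inward (¬∀x A ≡ ∃x ¬A, ¬∃x A ≡ ∀x ¬A, De Morgan for ∧/∨):
  (∃z ∃s (¬P(s,z) ∧ G(s))) ∧ (∀z D(z,z)) ∧ (∀w ¬G(w))
Standardize variables apart so no two quantifiers bind the same name: z↦x1.
  (∃z ∃s (¬P(s,z) ∧ G(s))) ∧ (∀x1 D(x1,x1)) ∧ (∀w ¬G(w))
Extract every quantifier outward, since the variables are now distinct and don't occur free across branches:
  ∃z ∃s ∀x1 ∀w (¬P(s,z) ∧ G(s) ∧ D(x1,x1) ∧ ¬G(w))
The prefix is ∃z ∃s ∀x1 ∀w: 2 universal, 2 existential.

2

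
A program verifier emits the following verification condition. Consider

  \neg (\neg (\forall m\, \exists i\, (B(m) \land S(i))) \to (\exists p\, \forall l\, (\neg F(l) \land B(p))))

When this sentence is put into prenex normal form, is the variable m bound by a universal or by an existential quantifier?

Rewrite implications/biconditionals: A → B as ¬A ∨ B.
  \neg (\neg \neg (\forall m\, \exists i\, (B(m) \land S(i))) \lor (\exists p\, \forall l\, (\neg F(l) \land B(p))))
Drive negations inward (¬∀x A ≡ ∃x ¬A, ¬∃x A ≡ ∀x ¬A, De Morgan for ∧/∨):
  (\exists m\, \forall i\, (\neg B(m) \lor \neg S(i))) \land (\forall p\, \exists l\, (F(l) \lor \neg B(p)))
Pull the quantifiers to the front (each side's bound variable is not free in the other side):
  \exists m\, \forall i\, \forall p\, \exists l\, ((\neg B(m) \lor \neg S(i)) \land (F(l) \lor \neg B(p)))
The quantifier \forall m sits under an odd number of negations (counting the antecedent side of each →), so it flips to \exists m.

existential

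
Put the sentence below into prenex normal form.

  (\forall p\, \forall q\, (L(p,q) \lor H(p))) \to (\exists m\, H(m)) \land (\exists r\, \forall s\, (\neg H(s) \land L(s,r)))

Eliminate → and ↔ using ¬ and ∨.
  \neg (\forall p\, \forall q\, (L(p,q) \lor H(p))) \lor (\exists m\, H(m)) \land (\exists r\, \forall s\, (\neg H(s) \land L(s,r)))
Drive negations inward (¬∀x A ≡ ∃x ¬A, ¬∃x A ≡ ∀x ¬A, De Morgan for ∧/∨):
  (\exists p\, \exists q\, (\neg L(p,q) \land \neg H(p))) \lor (\exists m\, H(m)) \land (\exists r\, \forall s\, (\neg H(s) \land L(s,r)))
All bound variables are already distinct, so no renaming is needed.
Extract every quantifier outward, since the variables are now distinct and don't occur free across branches:
  \exists p\, \exists q\, \exists m\, \exists r\, \forall s\, (\neg L(p,q) \land \neg H(p) \lor H(m) \land \neg H(s) \land L(s,r))

\exists p\, \exists q\, \exists m\, \exists r\, \forall s\, (\neg L(p,q) \land \neg H(p) \lor H(m) \land \neg H(s) \land L(s,r))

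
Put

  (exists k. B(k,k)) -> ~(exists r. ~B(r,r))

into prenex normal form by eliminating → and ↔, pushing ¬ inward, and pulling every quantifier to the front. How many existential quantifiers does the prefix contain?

0

Rewrite implications/biconditionals: A → B as ¬A ∨ B.
  ~(exists k. B(k,k)) | ~(exists r. ~B(r,r))
Move each ¬ inward, flipping quantifiers it crosses:
  (forall k. ~B(k,k)) | (forall r. B(r,r))
All bound variables are already distinct, so no renaming is needed.
Pull the quantifiers to the front (each side's bound variable is not free in the other side):
  forall k. forall r. (~B(k,k) | B(r,r))
The prefix is forall k forall r: 2 universal, 0 existential.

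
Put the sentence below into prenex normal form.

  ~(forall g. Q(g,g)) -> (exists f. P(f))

First replace A → B with ¬A ∨ B.
  ~~(forall g. Q(g,g)) | (exists f. P(f))
Push ¬ through the quantifiers and connectives to reach negation normal form:
  (forall g. Q(g,g)) | (exists f. P(f))
All bound variables are already distinct, so no renaming is needed.
Pull the quantifiers to the front (each side's bound variable is not free in the other side):
  forall g. exists f. (Q(g,g) | P(f))

forall g. exists f. (Q(g,g) | P(f))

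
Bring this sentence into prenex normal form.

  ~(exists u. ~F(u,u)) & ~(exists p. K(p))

Drive negations inward (¬∀x A ≡ ∃x ¬A, ¬∃x A ≡ ∀x ¬A, De Morgan for ∧/∨):
  (forall u. F(u,u)) & (forall p. ~K(p))
All bound variables are already distinct, so no renaming is needed.
Finally move all quantifiers to the prefix:
  forall u. forall p. (F(u,u) & ~K(p))

forall u. forall p. (F(u,u) & ~K(p))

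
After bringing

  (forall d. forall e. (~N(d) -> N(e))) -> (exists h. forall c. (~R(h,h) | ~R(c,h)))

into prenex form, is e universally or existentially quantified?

existential

Eliminate → and ↔ using ¬ and ∨.
  ~(forall d. forall e. (~~N(d) | N(e))) | (exists h. forall c. (~R(h,h) | ~R(c,h)))
Move each ¬ inward, flipping quantifiers it crosses:
  (exists d. exists e. (~N(d) & ~N(e))) | (exists h. forall c. (~R(h,h) | ~R(c,h)))
Extract every quantifier outward, since the variables are now distinct and don't occur free across branches:
  exists d. exists e. exists h. forall c. (~N(d) & ~N(e) | ~R(h,h) | ~R(c,h))
The quantifier forall e sits under an odd number of negations (counting the antecedent side of each →), so it flips to exists e.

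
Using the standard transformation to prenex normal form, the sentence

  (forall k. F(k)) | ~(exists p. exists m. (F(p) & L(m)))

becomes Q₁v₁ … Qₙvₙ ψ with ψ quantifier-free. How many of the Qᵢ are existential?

0

Drive negations inward (¬∀x A ≡ ∃x ¬A, ¬∃x A ≡ ∀x ¬A, De Morgan for ∧/∨):
  (forall k. F(k)) | (forall p. forall m. (~F(p) | ~L(m)))
All bound variables are already distinct, so no renaming is needed.
Pull the quantifiers to the front (each side's bound variable is not free in the other side):
  forall k. forall p. forall m. (F(k) | ~F(p) | ~L(m))
The prefix is forall k forall p forall m: 3 universal, 0 existential.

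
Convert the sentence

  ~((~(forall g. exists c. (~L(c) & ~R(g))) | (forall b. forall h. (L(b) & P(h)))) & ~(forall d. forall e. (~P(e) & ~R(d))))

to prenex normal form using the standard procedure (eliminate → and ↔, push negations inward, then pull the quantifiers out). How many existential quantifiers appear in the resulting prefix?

3

Move each ¬ inward, flipping quantifiers it crosses:
  (forall g. exists c. (~L(c) & ~R(g))) & (exists b. exists h. (~L(b) | ~P(h))) | (forall d. forall e. (~P(e) & ~R(d)))
Extract every quantifier outward, since the variables are now distinct and don't occur free across branches:
  forall g. exists c. exists b. exists h. forall d. forall e. (~L(c) & ~R(g) & (~L(b) | ~P(h)) | ~P(e) & ~R(d))
The prefix is forall g exists c exists b exists h forall d forall e: 3 universal, 3 existential.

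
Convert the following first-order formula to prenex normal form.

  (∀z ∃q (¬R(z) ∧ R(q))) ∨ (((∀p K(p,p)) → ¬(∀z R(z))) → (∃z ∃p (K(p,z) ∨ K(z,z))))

Eliminate → and ↔ using ¬ and ∨.
  (∀z ∃q (¬R(z) ∧ R(q))) ∨ ¬(¬(∀p K(p,p)) ∨ ¬(∀z R(z))) ∨ (∃z ∃p (K(p,z) ∨ K(z,z)))
Drive negations inward (¬∀x A ≡ ∃x ¬A, ¬∃x A ≡ ∀x ¬A, De Morgan for ∧/∨):
  (∀z ∃q (¬R(z) ∧ R(q))) ∨ (∀p K(p,p)) ∧ (∀z R(z)) ∨ (∃z ∃p (K(p,z) ∨ K(z,z)))
Standardize variables apart so no two quantifiers bind the same name: z↦z1, z↦c, p↦t.
  (∀z ∃q (¬R(z) ∧ R(q))) ∨ (∀p K(p,p)) ∧ (∀z1 R(z1)) ∨ (∃c ∃t (K(t,c) ∨ K(c,c)))
Pull the quantifiers to the front (each side's bound variable is not free in the other side):
  ∀z ∃q ∀p ∀z1 ∃c ∃t (¬R(z) ∧ R(q) ∨ K(p,p) ∧ R(z1) ∨ K(t,c) ∨ K(c,c))

∀z ∃q ∀p ∀z1 ∃c ∃t (¬R(z) ∧ R(q) ∨ K(p,p) ∧ R(z1) ∨ K(t,c) ∨ K(c,c))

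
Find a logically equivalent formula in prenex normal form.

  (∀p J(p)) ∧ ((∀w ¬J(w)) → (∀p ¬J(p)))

∀p ∃w ∀b (J(p) ∧ (J(w) ∨ ¬J(b)))

Rewrite implications/biconditionals: A → B as ¬A ∨ B.
  (∀p J(p)) ∧ (¬(∀w ¬J(w)) ∨ (∀p ¬J(p)))
Move each ¬ inward, flipping quantifiers it crosses:
  (∀p J(p)) ∧ ((∃w J(w)) ∨ (∀p ¬J(p)))
Rename bound variables to avoid capture: p↦b.
  (∀p J(p)) ∧ ((∃w J(w)) ∨ (∀b ¬J(b)))
Finally move all quantifiers to the prefix:
  ∀p ∃w ∀b (J(p) ∧ (J(w) ∨ ¬J(b)))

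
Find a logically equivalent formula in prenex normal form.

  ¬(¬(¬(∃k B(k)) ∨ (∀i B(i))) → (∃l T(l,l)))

∃k ∃i ∀l (B(k) ∧ ¬B(i) ∧ ¬T(l,l))

Eliminate → and ↔ using ¬ and ∨.
  ¬(¬¬(¬(∃k B(k)) ∨ (∀i B(i))) ∨ (∃l T(l,l)))
Push ¬ through the quantifiers and connectives to reach negation normal form:
  (∃k B(k)) ∧ (∃i ¬B(i)) ∧ (∀l ¬T(l,l))
All bound variables are already distinct, so no renaming is needed.
Pull the quantifiers to the front (each side's bound variable is not free in the other side):
  ∃k ∃i ∀l (B(k) ∧ ¬B(i) ∧ ¬T(l,l))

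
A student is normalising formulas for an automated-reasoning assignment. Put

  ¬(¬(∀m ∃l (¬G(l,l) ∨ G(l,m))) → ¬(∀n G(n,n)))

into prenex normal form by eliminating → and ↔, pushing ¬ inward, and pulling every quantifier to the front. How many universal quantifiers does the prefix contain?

First replace A → B with ¬A ∨ B.
  ¬(¬¬(∀m ∃l (¬G(l,l) ∨ G(l,m))) ∨ ¬(∀n G(n,n)))
Drive negations inward (¬∀x A ≡ ∃x ¬A, ¬∃x A ≡ ∀x ¬A, De Morgan for ∧/∨):
  (∃m ∀l (G(l,l) ∧ ¬G(l,m))) ∧ (∀n G(n,n))
Finally move all quantifiers to the prefix:
  ∃m ∀l ∀n (G(l,l) ∧ ¬G(l,m) ∧ G(n,n))
The prefix is ∃m ∀l ∀n: 2 universal, 1 existential.

2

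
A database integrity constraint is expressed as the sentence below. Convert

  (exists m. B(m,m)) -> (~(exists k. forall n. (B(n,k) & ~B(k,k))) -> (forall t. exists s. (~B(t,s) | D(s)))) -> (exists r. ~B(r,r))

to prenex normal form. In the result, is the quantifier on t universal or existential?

First replace A → B with ¬A ∨ B.
  ~(exists m. B(m,m)) | ~(~~(exists k. forall n. (B(n,k) & ~B(k,k))) | (forall t. exists s. (~B(t,s) | D(s)))) | (exists r. ~B(r,r))
Push ¬ through the quantifiers and connectives to reach negation normal form:
  (forall m. ~B(m,m)) | (forall k. exists n. (~B(n,k) | B(k,k))) & (exists t. forall s. (B(t,s) & ~D(s))) | (exists r. ~B(r,r))
Extract every quantifier outward, since the variables are now distinct and don't occur free across branches:
  forall m. forall k. exists n. exists t. forall s. exists r. (~B(m,m) | (~B(n,k) | B(k,k)) & B(t,s) & ~D(s) | ~B(r,r))
The quantifier forall t sits under an odd number of negations (counting the antecedent side of each →), so it flips to exists t.

existential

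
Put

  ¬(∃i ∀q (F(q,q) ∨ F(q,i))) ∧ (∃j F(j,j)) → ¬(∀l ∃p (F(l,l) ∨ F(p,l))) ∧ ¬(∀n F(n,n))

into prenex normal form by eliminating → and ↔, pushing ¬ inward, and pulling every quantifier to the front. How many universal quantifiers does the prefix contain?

Rewrite implications/biconditionals: A → B as ¬A ∨ B.
  ¬(¬(∃i ∀q (F(q,q) ∨ F(q,i))) ∧ (∃j F(j,j))) ∨ ¬(∀l ∃p (F(l,l) ∨ F(p,l))) ∧ ¬(∀n F(n,n))
Drive negations inward (¬∀x A ≡ ∃x ¬A, ¬∃x A ≡ ∀x ¬A, De Morgan for ∧/∨):
  (∃i ∀q (F(q,q) ∨ F(q,i))) ∨ (∀j ¬F(j,j)) ∨ (∃l ∀p (¬F(l,l) ∧ ¬F(p,l))) ∧ (∃n ¬F(n,n))
All bound variables are already distinct, so no renaming is needed.
Extract every quantifier outward, since the variables are now distinct and don't occur free across branches:
  ∃i ∀q ∀j ∃l ∀p ∃n (F(q,q) ∨ F(q,i) ∨ ¬F(j,j) ∨ ¬F(l,l) ∧ ¬F(p,l) ∧ ¬F(n,n))
The prefix is ∃i ∀q ∀j ∃l ∀p ∃n: 3 universal, 3 existential.

3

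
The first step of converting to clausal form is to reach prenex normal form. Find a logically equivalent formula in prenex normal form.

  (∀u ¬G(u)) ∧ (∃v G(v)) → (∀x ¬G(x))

∃u ∀v ∀x (G(u) ∨ ¬G(v) ∨ ¬G(x))

First replace A → B with ¬A ∨ B.
  ¬((∀u ¬G(u)) ∧ (∃v G(v))) ∨ (∀x ¬G(x))
Drive negations inward (¬∀x A ≡ ∃x ¬A, ¬∃x A ≡ ∀x ¬A, De Morgan for ∧/∨):
  (∃u G(u)) ∨ (∀v ¬G(v)) ∨ (∀x ¬G(x))
All bound variables are already distinct, so no renaming is needed.
Extract every quantifier outward, since the variables are now distinct and don't occur free across branches:
  ∃u ∀v ∀x (G(u) ∨ ¬G(v) ∨ ¬G(x))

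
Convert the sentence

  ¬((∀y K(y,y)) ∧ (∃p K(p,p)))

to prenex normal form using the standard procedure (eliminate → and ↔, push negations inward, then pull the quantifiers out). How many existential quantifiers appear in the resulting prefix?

Drive negations inward (¬∀x A ≡ ∃x ¬A, ¬∃x A ≡ ∀x ¬A, De Morgan for ∧/∨):
  (∃y ¬K(y,y)) ∨ (∀p ¬K(p,p))
All bound variables are already distinct, so no renaming is needed.
Pull the quantifiers to the front (each side's bound variable is not free in the other side):
  ∃y ∀p (¬K(y,y) ∨ ¬K(p,p))
The prefix is ∃y ∀p: 1 universal, 1 existential.

1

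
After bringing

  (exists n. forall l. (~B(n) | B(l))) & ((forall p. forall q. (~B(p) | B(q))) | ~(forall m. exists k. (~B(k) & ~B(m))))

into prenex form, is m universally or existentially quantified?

existential

Push ¬ through the quantifiers and connectives to reach negation normal form:
  (exists n. forall l. (~B(n) | B(l))) & ((forall p. forall q. (~B(p) | B(q))) | (exists m. forall k. (B(k) | B(m))))
Pull the quantifiers to the front (each side's bound variable is not free in the other side):
  exists n. forall l. forall p. forall q. exists m. forall k. ((~B(n) | B(l)) & (~B(p) | B(q) | B(k) | B(m)))
The quantifier forall m sits under an odd number of negations, so it flips to exists m.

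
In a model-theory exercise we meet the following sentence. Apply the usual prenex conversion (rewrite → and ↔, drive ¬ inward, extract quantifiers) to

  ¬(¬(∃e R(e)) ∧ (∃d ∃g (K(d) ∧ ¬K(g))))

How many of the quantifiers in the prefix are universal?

Move each ¬ inward, flipping quantifiers it crosses:
  (∃e R(e)) ∨ (∀d ∀g (¬K(d) ∨ K(g)))
Finally move all quantifiers to the prefix:
  ∃e ∀d ∀g (R(e) ∨ ¬K(d) ∨ K(g))
The prefix is ∃e ∀d ∀g: 2 universal, 1 existential.

2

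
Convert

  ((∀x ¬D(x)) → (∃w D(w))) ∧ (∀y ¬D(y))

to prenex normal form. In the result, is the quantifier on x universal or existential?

Rewrite implications/biconditionals: A → B as ¬A ∨ B.
  (¬(∀x ¬D(x)) ∨ (∃w D(w))) ∧ (∀y ¬D(y))
Move each ¬ inward, flipping quantifiers it crosses:
  ((∃x D(x)) ∨ (∃w D(w))) ∧ (∀y ¬D(y))
All bound variables are already distinct, so no renaming is needed.
Extract every quantifier outward, since the variables are now distinct and don't occur free across branches:
  ∃x ∃w ∀y ((D(x) ∨ D(w)) ∧ ¬D(y))
The quantifier ∀x sits under an odd number of negations (counting the antecedent side of each →), so it flips to ∃x.

existential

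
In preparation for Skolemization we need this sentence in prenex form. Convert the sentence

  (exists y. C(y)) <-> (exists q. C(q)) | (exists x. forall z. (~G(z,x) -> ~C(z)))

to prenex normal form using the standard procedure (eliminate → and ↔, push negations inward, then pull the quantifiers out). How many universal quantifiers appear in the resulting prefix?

4

Eliminate → and ↔ using ¬ and ∨; A ↔ B as (¬A ∨ B) ∧ (¬B ∨ A).
  (~(exists y. C(y)) | (exists q. C(q)) | (exists x. forall z. (~~G(z,x) | ~C(z)))) & (~((exists q. C(q)) | (exists x. forall z. (~~G(z,x) | ~C(z)))) | (exists y. C(y)))
Move each ¬ inward, flipping quantifiers it crosses:
  ((forall y. ~C(y)) | (exists q. C(q)) | (exists x. forall z. (G(z,x) | ~C(z)))) & ((forall q. ~C(q)) & (forall x. exists z. (~G(z,x) & C(z))) | (exists y. C(y)))
Standardize variables apart so no two quantifiers bind the same name: q↦t, x↦u, z↦s, y↦v1.
  ((forall y. ~C(y)) | (exists q. C(q)) | (exists x. forall z. (G(z,x) | ~C(z)))) & ((forall t. ~C(t)) & (forall u. exists s. (~G(s,u) & C(s))) | (exists v1. C(v1)))
Extract every quantifier outward, since the variables are now distinct and don't occur free across branches:
  forall y. exists q. exists x. forall z. forall t. forall u. exists s. exists v1. ((~C(y) | C(q) | G(z,x) | ~C(z)) & (~C(t) & ~G(s,u) & C(s) | C(v1)))
The prefix is forall y exists q exists x forall z forall t forall u exists s exists v1: 4 universal, 4 existential.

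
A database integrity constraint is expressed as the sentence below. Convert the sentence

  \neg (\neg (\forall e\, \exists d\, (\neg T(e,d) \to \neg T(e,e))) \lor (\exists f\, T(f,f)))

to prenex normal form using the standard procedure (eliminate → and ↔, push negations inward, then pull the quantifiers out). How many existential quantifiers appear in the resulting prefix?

1

Eliminate → and ↔ using ¬ and ∨.
  \neg (\neg (\forall e\, \exists d\, (\neg \neg T(e,d) \lor \neg T(e,e))) \lor (\exists f\, T(f,f)))
Push ¬ through the quantifiers and connectives to reach negation normal form:
  (\forall e\, \exists d\, (T(e,d) \lor \neg T(e,e))) \land (\forall f\, \neg T(f,f))
All bound variables are already distinct, so no renaming is needed.
Finally move all quantifiers to the prefix:
  \forall e\, \exists d\, \forall f\, ((T(e,d) \lor \neg T(e,e)) \land \neg T(f,f))
The prefix is \forall e \exists d \forall f: 2 universal, 1 existential.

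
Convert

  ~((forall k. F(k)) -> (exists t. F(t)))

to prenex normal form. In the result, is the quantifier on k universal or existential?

universal

First replace A → B with ¬A ∨ B.
  ~(~(forall k. F(k)) | (exists t. F(t)))
Drive negations inward (¬∀x A ≡ ∃x ¬A, ¬∃x A ≡ ∀x ¬A, De Morgan for ∧/∨):
  (forall k. F(k)) & (forall t. ~F(t))
All bound variables are already distinct, so no renaming is needed.
Extract every quantifier outward, since the variables are now distinct and don't occur free across branches:
  forall k. forall t. (F(k) & ~F(t))
The quantifier forall k sits under an even number of negations (counting the antecedent side of each →), so it remains universal.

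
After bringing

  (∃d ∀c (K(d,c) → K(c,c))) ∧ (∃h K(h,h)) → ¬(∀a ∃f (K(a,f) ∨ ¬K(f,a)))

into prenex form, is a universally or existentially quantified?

First replace A → B with ¬A ∨ B.
  ¬((∃d ∀c (¬K(d,c) ∨ K(c,c))) ∧ (∃h K(h,h))) ∨ ¬(∀a ∃f (K(a,f) ∨ ¬K(f,a)))
Move each ¬ inward, flipping quantifiers it crosses:
  (∀d ∃c (K(d,c) ∧ ¬K(c,c))) ∨ (∀h ¬K(h,h)) ∨ (∃a ∀f (¬K(a,f) ∧ K(f,a)))
Extract every quantifier outward, since the variables are now distinct and don't occur free across branches:
  ∀d ∃c ∀h ∃a ∀f (K(d,c) ∧ ¬K(c,c) ∨ ¬K(h,h) ∨ ¬K(a,f) ∧ K(f,a))
The quantifier ∀a sits under an odd number of negations (counting the antecedent side of each →), so it flips to ∃a.

existential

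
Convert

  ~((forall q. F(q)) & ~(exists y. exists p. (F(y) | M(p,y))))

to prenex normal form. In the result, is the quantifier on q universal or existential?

existential

Move each ¬ inward, flipping quantifiers it crosses:
  (exists q. ~F(q)) | (exists y. exists p. (F(y) | M(p,y)))
Extract every quantifier outward, since the variables are now distinct and don't occur free across branches:
  exists q. exists y. exists p. (~F(q) | F(y) | M(p,y))
The quantifier forall q sits under an odd number of negations, so it flips to exists q.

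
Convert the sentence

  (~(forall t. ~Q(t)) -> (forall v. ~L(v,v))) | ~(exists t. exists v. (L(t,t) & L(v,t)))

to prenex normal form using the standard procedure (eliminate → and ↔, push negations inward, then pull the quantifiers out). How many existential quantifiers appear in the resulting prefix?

Eliminate → and ↔ using ¬ and ∨.
  ~~(forall t. ~Q(t)) | (forall v. ~L(v,v)) | ~(exists t. exists v. (L(t,t) & L(v,t)))
Push ¬ through the quantifiers and connectives to reach negation normal form:
  (forall t. ~Q(t)) | (forall v. ~L(v,v)) | (forall t. forall v. (~L(t,t) | ~L(v,t)))
Give each quantifier a distinct variable: t↦u, v↦r.
  (forall t. ~Q(t)) | (forall v. ~L(v,v)) | (forall u. forall r. (~L(u,u) | ~L(r,u)))
Extract every quantifier outward, since the variables are now distinct and don't occur free across branches:
  forall t. forall v. forall u. forall r. (~Q(t) | ~L(v,v) | ~L(u,u) | ~L(r,u))
The prefix is forall t forall v forall u forall r: 4 universal, 0 existential.

0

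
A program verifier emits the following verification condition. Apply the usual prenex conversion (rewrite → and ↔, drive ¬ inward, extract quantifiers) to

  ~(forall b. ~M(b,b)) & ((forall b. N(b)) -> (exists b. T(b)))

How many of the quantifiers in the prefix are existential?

3

Rewrite implications/biconditionals: A → B as ¬A ∨ B.
  ~(forall b. ~M(b,b)) & (~(forall b. N(b)) | (exists b. T(b)))
Drive negations inward (¬∀x A ≡ ∃x ¬A, ¬∃x A ≡ ∀x ¬A, De Morgan for ∧/∨):
  (exists b. M(b,b)) & ((exists b. ~N(b)) | (exists b. T(b)))
Standardize variables apart so no two quantifiers bind the same name: b↦c, b↦r.
  (exists b. M(b,b)) & ((exists c. ~N(c)) | (exists r. T(r)))
Extract every quantifier outward, since the variables are now distinct and don't occur free across branches:
  exists b. exists c. exists r. (M(b,b) & (~N(c) | T(r)))
The prefix is exists b exists c exists r: 0 universal, 3 existential.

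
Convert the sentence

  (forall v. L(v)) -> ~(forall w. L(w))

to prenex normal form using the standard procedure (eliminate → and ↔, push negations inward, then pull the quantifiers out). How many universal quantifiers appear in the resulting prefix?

0

First replace A → B with ¬A ∨ B.
  ~(forall v. L(v)) | ~(forall w. L(w))
Push ¬ through the quantifiers and connectives to reach negation normal form:
  (exists v. ~L(v)) | (exists w. ~L(w))
All bound variables are already distinct, so no renaming is needed.
Finally move all quantifiers to the prefix:
  exists v. exists w. (~L(v) | ~L(w))
The prefix is exists v exists w: 0 universal, 2 existential.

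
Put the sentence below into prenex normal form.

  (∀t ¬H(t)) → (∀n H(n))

Eliminate → and ↔ using ¬ and ∨.
  ¬(∀t ¬H(t)) ∨ (∀n H(n))
Push ¬ through the quantifiers and connectives to reach negation normal form:
  (∃t H(t)) ∨ (∀n H(n))
All bound variables are already distinct, so no renaming is needed.
Extract every quantifier outward, since the variables are now distinct and don't occur free across branches:
  ∃t ∀n (H(t) ∨ H(n))

∃t ∀n (H(t) ∨ H(n))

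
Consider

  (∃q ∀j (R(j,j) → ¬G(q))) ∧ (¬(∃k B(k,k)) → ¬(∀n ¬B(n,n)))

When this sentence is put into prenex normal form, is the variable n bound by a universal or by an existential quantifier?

Rewrite implications/biconditionals: A → B as ¬A ∨ B.
  (∃q ∀j (¬R(j,j) ∨ ¬G(q))) ∧ (¬¬(∃k B(k,k)) ∨ ¬(∀n ¬B(n,n)))
Drive negations inward (¬∀x A ≡ ∃x ¬A, ¬∃x A ≡ ∀x ¬A, De Morgan for ∧/∨):
  (∃q ∀j (¬R(j,j) ∨ ¬G(q))) ∧ ((∃k B(k,k)) ∨ (∃n B(n,n)))
Extract every quantifier outward, since the variables are now distinct and don't occur free across branches:
  ∃q ∀j ∃k ∃n ((¬R(j,j) ∨ ¬G(q)) ∧ (B(k,k) ∨ B(n,n)))
The quantifier ∀n sits under an odd number of negations (counting the antecedent side of each →), so it flips to ∃n.

existential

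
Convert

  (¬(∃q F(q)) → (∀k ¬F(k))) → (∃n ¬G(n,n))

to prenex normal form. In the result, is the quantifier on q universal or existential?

universal

First replace A → B with ¬A ∨ B.
  ¬(¬¬(∃q F(q)) ∨ (∀k ¬F(k))) ∨ (∃n ¬G(n,n))
Drive negations inward (¬∀x A ≡ ∃x ¬A, ¬∃x A ≡ ∀x ¬A, De Morgan for ∧/∨):
  (∀q ¬F(q)) ∧ (∃k F(k)) ∨ (∃n ¬G(n,n))
All bound variables are already distinct, so no renaming is needed.
Finally move all quantifiers to the prefix:
  ∀q ∃k ∃n (¬F(q) ∧ F(k) ∨ ¬G(n,n))
The quantifier ∃q sits under an odd number of negations (counting the antecedent side of each →), so it flips to ∀q.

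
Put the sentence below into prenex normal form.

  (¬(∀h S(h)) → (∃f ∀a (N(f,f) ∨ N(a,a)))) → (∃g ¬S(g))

∃h ∀f ∃a ∃g (¬S(h) ∧ ¬N(f,f) ∧ ¬N(a,a) ∨ ¬S(g))

Rewrite implications/biconditionals: A → B as ¬A ∨ B.
  ¬(¬¬(∀h S(h)) ∨ (∃f ∀a (N(f,f) ∨ N(a,a)))) ∨ (∃g ¬S(g))
Push ¬ through the quantifiers and connectives to reach negation normal form:
  (∃h ¬S(h)) ∧ (∀f ∃a (¬N(f,f) ∧ ¬N(a,a))) ∨ (∃g ¬S(g))
All bound variables are already distinct, so no renaming is needed.
Pull the quantifiers to the front (each side's bound variable is not free in the other side):
  ∃h ∀f ∃a ∃g (¬S(h) ∧ ¬N(f,f) ∧ ¬N(a,a) ∨ ¬S(g))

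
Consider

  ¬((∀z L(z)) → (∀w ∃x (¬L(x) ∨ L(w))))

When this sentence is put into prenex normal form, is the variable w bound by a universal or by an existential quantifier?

existential

Rewrite implications/biconditionals: A → B as ¬A ∨ B.
  ¬(¬(∀z L(z)) ∨ (∀w ∃x (¬L(x) ∨ L(w))))
Drive negations inward (¬∀x A ≡ ∃x ¬A, ¬∃x A ≡ ∀x ¬A, De Morgan for ∧/∨):
  (∀z L(z)) ∧ (∃w ∀x (L(x) ∧ ¬L(w)))
All bound variables are already distinct, so no renaming is needed.
Finally move all quantifiers to the prefix:
  ∀z ∃w ∀x (L(z) ∧ L(x) ∧ ¬L(w))
The quantifier ∀w sits under an odd number of negations (counting the antecedent side of each →), so it flips to ∃w.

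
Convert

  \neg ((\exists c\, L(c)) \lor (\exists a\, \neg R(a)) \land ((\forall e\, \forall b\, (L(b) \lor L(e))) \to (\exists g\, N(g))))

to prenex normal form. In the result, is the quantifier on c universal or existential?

Rewrite implications/biconditionals: A → B as ¬A ∨ B.
  \neg ((\exists c\, L(c)) \lor (\exists a\, \neg R(a)) \land (\neg (\forall e\, \forall b\, (L(b) \lor L(e))) \lor (\exists g\, N(g))))
Move each ¬ inward, flipping quantifiers it crosses:
  (\forall c\, \neg L(c)) \land ((\forall a\, R(a)) \lor (\forall e\, \forall b\, (L(b) \lor L(e))) \land (\forall g\, \neg N(g)))
All bound variables are already distinct, so no renaming is needed.
Finally move all quantifiers to the prefix:
  \forall c\, \forall a\, \forall e\, \forall b\, \forall g\, (\neg L(c) \land (R(a) \lor (L(b) \lor L(e)) \land \neg N(g)))
The quantifier \exists c sits under an odd number of negations (counting the antecedent side of each →), so it flips to \forall c.

universal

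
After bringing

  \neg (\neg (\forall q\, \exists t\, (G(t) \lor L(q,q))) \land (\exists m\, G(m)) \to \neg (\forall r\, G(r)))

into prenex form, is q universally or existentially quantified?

existential

First replace A → B with ¬A ∨ B.
  \neg (\neg (\neg (\forall q\, \exists t\, (G(t) \lor L(q,q))) \land (\exists m\, G(m))) \lor \neg (\forall r\, G(r)))
Move each ¬ inward, flipping quantifiers it crosses:
  (\exists q\, \forall t\, (\neg G(t) \land \neg L(q,q))) \land (\exists m\, G(m)) \land (\forall r\, G(r))
All bound variables are already distinct, so no renaming is needed.
Extract every quantifier outward, since the variables are now distinct and don't occur free across branches:
  \exists q\, \forall t\, \exists m\, \forall r\, (\neg G(t) \land \neg L(q,q) \land G(m) \land G(r))
The quantifier \forall q sits under an odd number of negations (counting the antecedent side of each →), so it flips to \exists q.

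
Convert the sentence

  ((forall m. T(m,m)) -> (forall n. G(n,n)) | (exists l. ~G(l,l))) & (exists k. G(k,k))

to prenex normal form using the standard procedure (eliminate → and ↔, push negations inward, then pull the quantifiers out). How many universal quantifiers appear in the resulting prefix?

Rewrite implications/biconditionals: A → B as ¬A ∨ B.
  (~(forall m. T(m,m)) | (forall n. G(n,n)) | (exists l. ~G(l,l))) & (exists k. G(k,k))
Push ¬ through the quantifiers and connectives to reach negation normal form:
  ((exists m. ~T(m,m)) | (forall n. G(n,n)) | (exists l. ~G(l,l))) & (exists k. G(k,k))
All bound variables are already distinct, so no renaming is needed.
Finally move all quantifiers to the prefix:
  exists m. forall n. exists l. exists k. ((~T(m,m) | G(n,n) | ~G(l,l)) & G(k,k))
The prefix is exists m forall n exists l exists k: 1 universal, 3 existential.

1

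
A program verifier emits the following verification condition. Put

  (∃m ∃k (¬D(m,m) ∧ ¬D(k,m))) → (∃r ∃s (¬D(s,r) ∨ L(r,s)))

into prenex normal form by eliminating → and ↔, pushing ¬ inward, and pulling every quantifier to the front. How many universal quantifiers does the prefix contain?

First replace A → B with ¬A ∨ B.
  ¬(∃m ∃k (¬D(m,m) ∧ ¬D(k,m))) ∨ (∃r ∃s (¬D(s,r) ∨ L(r,s)))
Move each ¬ inward, flipping quantifiers it crosses:
  (∀m ∀k (D(m,m) ∨ D(k,m))) ∨ (∃r ∃s (¬D(s,r) ∨ L(r,s)))
Extract every quantifier outward, since the variables are now distinct and don't occur free across branches:
  ∀m ∀k ∃r ∃s (D(m,m) ∨ D(k,m) ∨ ¬D(s,r) ∨ L(r,s))
The prefix is ∀m ∀k ∃r ∃s: 2 universal, 2 existential.

2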